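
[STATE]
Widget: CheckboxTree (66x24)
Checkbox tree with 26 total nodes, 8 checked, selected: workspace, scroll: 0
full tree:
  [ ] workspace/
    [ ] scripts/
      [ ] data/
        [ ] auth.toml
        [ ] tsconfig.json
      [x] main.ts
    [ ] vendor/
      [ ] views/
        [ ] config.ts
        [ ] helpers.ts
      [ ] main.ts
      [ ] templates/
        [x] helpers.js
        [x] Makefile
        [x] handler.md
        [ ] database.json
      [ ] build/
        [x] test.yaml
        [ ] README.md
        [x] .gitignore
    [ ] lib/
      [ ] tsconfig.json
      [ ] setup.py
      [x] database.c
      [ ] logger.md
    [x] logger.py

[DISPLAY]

>[-] workspace/                                                   
   [-] scripts/                                                   
     [ ] data/                                                    
       [ ] auth.toml                                              
       [ ] tsconfig.json                                          
     [x] main.ts                                                  
   [-] vendor/                                                    
     [ ] views/                                                   
       [ ] config.ts                                              
       [ ] helpers.ts                                             
     [ ] main.ts                                                  
     [-] templates/                                               
       [x] helpers.js                                             
       [x] Makefile                                               
       [x] handler.md                                             
       [ ] database.json                                          
     [-] build/                                                   
       [x] test.yaml                                              
       [ ] README.md                                              
       [x] .gitignore                                             
   [-] lib/                                                       
     [ ] tsconfig.json                                            
     [ ] setup.py                                                 
     [x] database.c                                               


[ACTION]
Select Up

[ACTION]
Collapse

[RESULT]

>[-] workspace/                                                   
                                                                  
                                                                  
                                                                  
                                                                  
                                                                  
                                                                  
                                                                  
                                                                  
                                                                  
                                                                  
                                                                  
                                                                  
                                                                  
                                                                  
                                                                  
                                                                  
                                                                  
                                                                  
                                                                  
                                                                  
                                                                  
                                                                  
                                                                  


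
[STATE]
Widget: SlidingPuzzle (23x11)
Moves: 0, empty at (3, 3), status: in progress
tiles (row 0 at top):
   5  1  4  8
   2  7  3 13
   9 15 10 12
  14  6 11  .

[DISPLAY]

┌────┬────┬────┬────┐  
│  5 │  1 │  4 │  8 │  
├────┼────┼────┼────┤  
│  2 │  7 │  3 │ 13 │  
├────┼────┼────┼────┤  
│  9 │ 15 │ 10 │ 12 │  
├────┼────┼────┼────┤  
│ 14 │  6 │ 11 │    │  
└────┴────┴────┴────┘  
Moves: 0               
                       


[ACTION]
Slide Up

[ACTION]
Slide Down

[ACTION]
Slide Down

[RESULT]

┌────┬────┬────┬────┐  
│  5 │  1 │  4 │  8 │  
├────┼────┼────┼────┤  
│  2 │  7 │  3 │    │  
├────┼────┼────┼────┤  
│  9 │ 15 │ 10 │ 13 │  
├────┼────┼────┼────┤  
│ 14 │  6 │ 11 │ 12 │  
└────┴────┴────┴────┘  
Moves: 2               
                       


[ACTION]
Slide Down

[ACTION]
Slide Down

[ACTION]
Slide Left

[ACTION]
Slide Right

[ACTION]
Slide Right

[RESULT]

┌────┬────┬────┬────┐  
│  5 │    │  1 │  4 │  
├────┼────┼────┼────┤  
│  2 │  7 │  3 │  8 │  
├────┼────┼────┼────┤  
│  9 │ 15 │ 10 │ 13 │  
├────┼────┼────┼────┤  
│ 14 │  6 │ 11 │ 12 │  
└────┴────┴────┴────┘  
Moves: 5               
                       


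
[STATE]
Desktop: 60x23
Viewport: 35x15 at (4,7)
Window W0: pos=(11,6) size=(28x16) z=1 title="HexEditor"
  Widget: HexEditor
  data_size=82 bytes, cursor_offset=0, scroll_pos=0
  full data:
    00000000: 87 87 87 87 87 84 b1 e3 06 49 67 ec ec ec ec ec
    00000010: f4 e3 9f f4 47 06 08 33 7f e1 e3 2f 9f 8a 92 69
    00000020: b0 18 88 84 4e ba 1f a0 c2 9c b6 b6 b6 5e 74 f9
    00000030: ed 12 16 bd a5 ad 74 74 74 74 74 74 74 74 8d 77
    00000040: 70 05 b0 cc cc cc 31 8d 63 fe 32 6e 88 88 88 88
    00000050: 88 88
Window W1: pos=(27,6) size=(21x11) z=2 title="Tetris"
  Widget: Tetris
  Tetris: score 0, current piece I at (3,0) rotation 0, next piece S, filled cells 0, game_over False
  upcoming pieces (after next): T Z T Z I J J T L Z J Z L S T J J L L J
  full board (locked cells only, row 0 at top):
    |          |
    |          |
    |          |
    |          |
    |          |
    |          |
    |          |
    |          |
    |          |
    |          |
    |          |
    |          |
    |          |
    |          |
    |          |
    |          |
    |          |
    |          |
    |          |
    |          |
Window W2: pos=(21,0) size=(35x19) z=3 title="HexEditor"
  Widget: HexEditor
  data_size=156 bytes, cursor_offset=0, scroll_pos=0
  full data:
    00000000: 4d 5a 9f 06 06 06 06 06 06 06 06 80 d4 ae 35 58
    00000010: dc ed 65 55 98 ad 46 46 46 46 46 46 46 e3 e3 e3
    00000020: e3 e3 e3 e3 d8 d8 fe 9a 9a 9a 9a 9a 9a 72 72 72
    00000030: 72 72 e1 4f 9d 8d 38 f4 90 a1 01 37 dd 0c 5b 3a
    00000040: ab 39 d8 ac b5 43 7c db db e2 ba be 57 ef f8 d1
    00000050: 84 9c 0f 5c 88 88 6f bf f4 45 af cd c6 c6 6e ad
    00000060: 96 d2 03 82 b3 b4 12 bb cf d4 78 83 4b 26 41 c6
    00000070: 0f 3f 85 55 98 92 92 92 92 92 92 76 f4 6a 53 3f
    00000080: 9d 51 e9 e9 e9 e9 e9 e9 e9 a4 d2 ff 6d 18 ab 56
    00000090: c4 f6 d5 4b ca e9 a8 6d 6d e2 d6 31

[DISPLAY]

       ┃ HexEdito┃00000040  ab 39 d
       ┠─────────┃00000050  84 9c 0
       ┃00000000 ┃00000060  96 d2 0
       ┃00000010 ┃00000070  0f 3f 8
       ┃00000020 ┃00000080  9d 51 e
       ┃00000030 ┃00000090  c4 f6 d
       ┃00000040 ┃                 
       ┃00000050 ┃                 
       ┃         ┃                 
       ┃         ┃                 
       ┃         ┃                 
       ┃         ┗━━━━━━━━━━━━━━━━━
       ┃                          ┃
       ┃                          ┃
       ┗━━━━━━━━━━━━━━━━━━━━━━━━━━┛


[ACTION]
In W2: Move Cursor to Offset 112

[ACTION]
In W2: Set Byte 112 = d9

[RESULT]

       ┃ HexEdito┃00000040  ab 39 d
       ┠─────────┃00000050  84 9c 0
       ┃00000000 ┃00000060  96 d2 0
       ┃00000010 ┃00000070  D9 3f 8
       ┃00000020 ┃00000080  9d 51 e
       ┃00000030 ┃00000090  c4 f6 d
       ┃00000040 ┃                 
       ┃00000050 ┃                 
       ┃         ┃                 
       ┃         ┃                 
       ┃         ┃                 
       ┃         ┗━━━━━━━━━━━━━━━━━
       ┃                          ┃
       ┃                          ┃
       ┗━━━━━━━━━━━━━━━━━━━━━━━━━━┛


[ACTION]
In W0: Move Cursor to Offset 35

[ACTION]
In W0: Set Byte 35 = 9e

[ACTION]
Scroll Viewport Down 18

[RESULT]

       ┠─────────┃00000050  84 9c 0
       ┃00000000 ┃00000060  96 d2 0
       ┃00000010 ┃00000070  D9 3f 8
       ┃00000020 ┃00000080  9d 51 e
       ┃00000030 ┃00000090  c4 f6 d
       ┃00000040 ┃                 
       ┃00000050 ┃                 
       ┃         ┃                 
       ┃         ┃                 
       ┃         ┃                 
       ┃         ┗━━━━━━━━━━━━━━━━━
       ┃                          ┃
       ┃                          ┃
       ┗━━━━━━━━━━━━━━━━━━━━━━━━━━┛
                                   


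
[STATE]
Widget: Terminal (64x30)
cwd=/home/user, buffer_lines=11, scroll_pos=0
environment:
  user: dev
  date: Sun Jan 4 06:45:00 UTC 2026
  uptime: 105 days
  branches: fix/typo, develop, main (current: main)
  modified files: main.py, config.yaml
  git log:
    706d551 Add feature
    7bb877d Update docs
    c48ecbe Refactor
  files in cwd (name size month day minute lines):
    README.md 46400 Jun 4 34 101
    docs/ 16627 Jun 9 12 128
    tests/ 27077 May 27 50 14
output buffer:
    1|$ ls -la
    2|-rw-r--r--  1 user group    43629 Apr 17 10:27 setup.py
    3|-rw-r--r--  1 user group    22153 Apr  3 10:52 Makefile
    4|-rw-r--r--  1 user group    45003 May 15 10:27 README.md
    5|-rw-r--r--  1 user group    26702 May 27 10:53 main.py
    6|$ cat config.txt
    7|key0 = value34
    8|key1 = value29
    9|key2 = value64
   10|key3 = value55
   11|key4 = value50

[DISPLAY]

$ ls -la                                                        
-rw-r--r--  1 user group    43629 Apr 17 10:27 setup.py         
-rw-r--r--  1 user group    22153 Apr  3 10:52 Makefile         
-rw-r--r--  1 user group    45003 May 15 10:27 README.md        
-rw-r--r--  1 user group    26702 May 27 10:53 main.py          
$ cat config.txt                                                
key0 = value34                                                  
key1 = value29                                                  
key2 = value64                                                  
key3 = value55                                                  
key4 = value50                                                  
$ █                                                             
                                                                
                                                                
                                                                
                                                                
                                                                
                                                                
                                                                
                                                                
                                                                
                                                                
                                                                
                                                                
                                                                
                                                                
                                                                
                                                                
                                                                
                                                                


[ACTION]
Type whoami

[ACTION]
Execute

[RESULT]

$ ls -la                                                        
-rw-r--r--  1 user group    43629 Apr 17 10:27 setup.py         
-rw-r--r--  1 user group    22153 Apr  3 10:52 Makefile         
-rw-r--r--  1 user group    45003 May 15 10:27 README.md        
-rw-r--r--  1 user group    26702 May 27 10:53 main.py          
$ cat config.txt                                                
key0 = value34                                                  
key1 = value29                                                  
key2 = value64                                                  
key3 = value55                                                  
key4 = value50                                                  
$ whoami                                                        
dev                                                             
$ █                                                             
                                                                
                                                                
                                                                
                                                                
                                                                
                                                                
                                                                
                                                                
                                                                
                                                                
                                                                
                                                                
                                                                
                                                                
                                                                
                                                                


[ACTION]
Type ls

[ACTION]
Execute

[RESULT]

$ ls -la                                                        
-rw-r--r--  1 user group    43629 Apr 17 10:27 setup.py         
-rw-r--r--  1 user group    22153 Apr  3 10:52 Makefile         
-rw-r--r--  1 user group    45003 May 15 10:27 README.md        
-rw-r--r--  1 user group    26702 May 27 10:53 main.py          
$ cat config.txt                                                
key0 = value34                                                  
key1 = value29                                                  
key2 = value64                                                  
key3 = value55                                                  
key4 = value50                                                  
$ whoami                                                        
dev                                                             
$ ls                                                            
README.md  docs/  tests/                                        
$ █                                                             
                                                                
                                                                
                                                                
                                                                
                                                                
                                                                
                                                                
                                                                
                                                                
                                                                
                                                                
                                                                
                                                                
                                                                


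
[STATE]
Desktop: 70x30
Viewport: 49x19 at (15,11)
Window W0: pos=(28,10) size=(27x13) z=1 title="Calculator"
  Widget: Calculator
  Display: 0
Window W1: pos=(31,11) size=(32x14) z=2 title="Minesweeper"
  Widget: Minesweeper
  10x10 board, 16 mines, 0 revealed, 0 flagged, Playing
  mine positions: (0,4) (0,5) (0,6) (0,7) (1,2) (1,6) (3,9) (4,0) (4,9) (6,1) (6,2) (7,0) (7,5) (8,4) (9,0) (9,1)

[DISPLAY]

             ┃ C┏━━━━━━━━━━━━━━━━━━━━━━━━━━━━━━┓ 
             ┠──┃ Minesweeper                  ┃ 
             ┃  ┠──────────────────────────────┨ 
             ┃┌─┃■■■■■■■■■■                    ┃ 
             ┃│ ┃■■■■■■■■■■                    ┃ 
             ┃├─┃■■■■■■■■■■                    ┃ 
             ┃│ ┃■■■■■■■■■■                    ┃ 
             ┃├─┃■■■■■■■■■■                    ┃ 
             ┃│ ┃■■■■■■■■■■                    ┃ 
             ┃├─┃■■■■■■■■■■                    ┃ 
             ┃│ ┃■■■■■■■■■■                    ┃ 
             ┗━━┃■■■■■■■■■■                    ┃ 
                ┃■■■■■■■■■■                    ┃ 
                ┗━━━━━━━━━━━━━━━━━━━━━━━━━━━━━━┛ 
                                                 
                                                 
                                                 
                                                 
                                                 


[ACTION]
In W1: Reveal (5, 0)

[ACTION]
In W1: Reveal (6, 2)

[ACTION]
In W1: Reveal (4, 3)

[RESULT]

             ┃ C┏━━━━━━━━━━━━━━━━━━━━━━━━━━━━━━┓ 
             ┠──┃ Minesweeper                  ┃ 
             ┃  ┠──────────────────────────────┨ 
             ┃┌─┃■■■■✹✹✹✹■■                    ┃ 
             ┃│ ┃■■✹■■■✹■■■                    ┃ 
             ┃├─┃■■■■■■■■■■                    ┃ 
             ┃│ ┃■■■■■■■■■✹                    ┃ 
             ┃├─┃✹■■■■■■■■✹                    ┃ 
             ┃│ ┃2■■■■■■■■■                    ┃ 
             ┃├─┃■✹✹■■■■■■■                    ┃ 
             ┃│ ┃✹■■■■✹■■■■                    ┃ 
             ┗━━┃■■■■✹■■■■■                    ┃ 
                ┃✹✹■■■■■■■■                    ┃ 
                ┗━━━━━━━━━━━━━━━━━━━━━━━━━━━━━━┛ 
                                                 
                                                 
                                                 
                                                 
                                                 


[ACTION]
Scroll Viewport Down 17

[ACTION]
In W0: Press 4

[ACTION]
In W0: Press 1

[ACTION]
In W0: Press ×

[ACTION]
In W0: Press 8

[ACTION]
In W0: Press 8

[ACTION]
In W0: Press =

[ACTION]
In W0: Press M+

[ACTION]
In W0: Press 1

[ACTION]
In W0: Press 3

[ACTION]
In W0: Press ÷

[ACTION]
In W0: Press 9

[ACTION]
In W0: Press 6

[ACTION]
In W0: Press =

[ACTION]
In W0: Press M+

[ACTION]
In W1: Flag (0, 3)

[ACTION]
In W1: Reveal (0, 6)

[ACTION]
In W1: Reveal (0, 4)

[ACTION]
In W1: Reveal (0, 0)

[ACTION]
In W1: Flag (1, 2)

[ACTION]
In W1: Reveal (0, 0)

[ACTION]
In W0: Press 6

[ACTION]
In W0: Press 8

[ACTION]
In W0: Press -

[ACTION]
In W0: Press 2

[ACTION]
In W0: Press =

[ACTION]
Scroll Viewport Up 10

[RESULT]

                                                 
                                                 
                                                 
                                                 
                                                 
                                                 
                                                 
                                                 
                                                 
             ┏━━━━━━━━━━━━━━━━━━━━━━━━━┓         
             ┃ C┏━━━━━━━━━━━━━━━━━━━━━━━━━━━━━━┓ 
             ┠──┃ Minesweeper                  ┃ 
             ┃  ┠──────────────────────────────┨ 
             ┃┌─┃■■■■✹✹✹✹■■                    ┃ 
             ┃│ ┃■■✹■■■✹■■■                    ┃ 
             ┃├─┃■■■■■■■■■■                    ┃ 
             ┃│ ┃■■■■■■■■■✹                    ┃ 
             ┃├─┃✹■■■■■■■■✹                    ┃ 
             ┃│ ┃2■■■■■■■■■                    ┃ 


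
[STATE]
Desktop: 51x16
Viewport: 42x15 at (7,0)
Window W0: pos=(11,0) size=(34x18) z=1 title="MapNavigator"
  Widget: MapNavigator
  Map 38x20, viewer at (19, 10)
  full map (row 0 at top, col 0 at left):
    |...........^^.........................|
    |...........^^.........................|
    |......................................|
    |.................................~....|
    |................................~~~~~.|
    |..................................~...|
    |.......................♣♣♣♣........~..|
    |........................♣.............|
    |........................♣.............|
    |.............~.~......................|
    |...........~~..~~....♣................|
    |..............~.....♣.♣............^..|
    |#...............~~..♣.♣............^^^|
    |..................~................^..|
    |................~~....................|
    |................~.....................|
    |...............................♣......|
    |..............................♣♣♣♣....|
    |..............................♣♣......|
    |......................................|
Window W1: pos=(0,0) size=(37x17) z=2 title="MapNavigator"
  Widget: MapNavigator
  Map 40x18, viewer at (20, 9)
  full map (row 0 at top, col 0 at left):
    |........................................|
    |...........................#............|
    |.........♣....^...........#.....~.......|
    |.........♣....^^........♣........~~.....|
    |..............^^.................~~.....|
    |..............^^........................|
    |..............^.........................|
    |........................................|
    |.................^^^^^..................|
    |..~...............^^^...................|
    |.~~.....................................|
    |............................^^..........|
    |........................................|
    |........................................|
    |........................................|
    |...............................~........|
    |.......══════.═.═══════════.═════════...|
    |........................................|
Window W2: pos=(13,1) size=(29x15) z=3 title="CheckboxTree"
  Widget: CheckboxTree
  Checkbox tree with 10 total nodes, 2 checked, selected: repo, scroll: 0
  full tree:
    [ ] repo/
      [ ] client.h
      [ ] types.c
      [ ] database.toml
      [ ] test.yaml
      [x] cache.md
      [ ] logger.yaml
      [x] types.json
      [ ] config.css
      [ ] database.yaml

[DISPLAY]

━━━━━━━━━━━━━━━━━━━━━━━━━━━━━┓━━━━━━━┓    
vigato┏━━━━━━━━━━━━━━━━━━━━━━━━━━━┓  ┃    
──────┃ CheckboxTree              ┃──┨    
♣....^┠───────────────────────────┨~.┃    
.....^┃>[-] repo/                 ┃~~┃    
.....^┃   [ ] client.h            ┃.~┃    
.....^┃   [ ] types.c             ┃..┃    
......┃   [ ] database.toml       ┃..┃    
......┃   [ ] test.yaml           ┃..┃    
......┃   [x] cache.md            ┃..┃    
......┃   [ ] logger.yaml         ┃..┃    
......┃   [x] types.json          ┃..┃    
......┃   [ ] config.css          ┃..┃    
......┃   [ ] database.yaml       ┃..┃    
......┃                           ┃..┃    


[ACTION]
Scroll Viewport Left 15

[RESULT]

┏━━━━━━━━━━━━━━━━━━━━━━━━━━━━━━━━━━━┓━━━━━
┃ MapNavigato┏━━━━━━━━━━━━━━━━━━━━━━━━━━━┓
┠────────────┃ CheckboxTree              ┃
┃......♣....^┠───────────────────────────┨
┃...........^┃>[-] repo/                 ┃
┃...........^┃   [ ] client.h            ┃
┃...........^┃   [ ] types.c             ┃
┃............┃   [ ] database.toml       ┃
┃............┃   [ ] test.yaml           ┃
┃............┃   [x] cache.md            ┃
┃............┃   [ ] logger.yaml         ┃
┃............┃   [x] types.json          ┃
┃............┃   [ ] config.css          ┃
┃............┃   [ ] database.yaml       ┃
┃............┃                           ┃


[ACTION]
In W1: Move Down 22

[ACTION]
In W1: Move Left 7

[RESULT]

┏━━━━━━━━━━━━━━━━━━━━━━━━━━━━━━━━━━━┓━━━━━
┃ MapNavigato┏━━━━━━━━━━━━━━━━━━━━━━━━━━━┓
┠────────────┃ CheckboxTree              ┃
┃    ........┠───────────────────────────┨
┃    ........┃>[-] repo/                 ┃
┃    ........┃   [ ] client.h            ┃
┃    ........┃   [ ] types.c             ┃
┃    ........┃   [ ] database.toml       ┃
┃    .......═┃   [ ] test.yaml           ┃
┃    ........┃   [x] cache.md            ┃
┃            ┃   [ ] logger.yaml         ┃
┃            ┃   [x] types.json          ┃
┃            ┃   [ ] config.css          ┃
┃            ┃   [ ] database.yaml       ┃
┃            ┃                           ┃


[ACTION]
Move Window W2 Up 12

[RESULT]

┏━━━━━━━━━━━━┏━━━━━━━━━━━━━━━━━━━━━━━━━━━┓
┃ MapNavigato┃ CheckboxTree              ┃
┠────────────┠───────────────────────────┨
┃    ........┃>[-] repo/                 ┃
┃    ........┃   [ ] client.h            ┃
┃    ........┃   [ ] types.c             ┃
┃    ........┃   [ ] database.toml       ┃
┃    ........┃   [ ] test.yaml           ┃
┃    .......═┃   [x] cache.md            ┃
┃    ........┃   [ ] logger.yaml         ┃
┃            ┃   [x] types.json          ┃
┃            ┃   [ ] config.css          ┃
┃            ┃   [ ] database.yaml       ┃
┃            ┃                           ┃
┃            ┗━━━━━━━━━━━━━━━━━━━━━━━━━━━┛


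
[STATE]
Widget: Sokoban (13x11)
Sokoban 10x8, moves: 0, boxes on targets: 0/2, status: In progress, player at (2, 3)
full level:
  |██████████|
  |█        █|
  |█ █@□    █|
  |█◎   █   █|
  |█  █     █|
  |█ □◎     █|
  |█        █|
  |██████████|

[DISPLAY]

██████████   
█        █   
█ █@□    █   
█◎   █   █   
█  █     █   
█ □◎     █   
█        █   
██████████   
Moves: 0  0/2
             
             


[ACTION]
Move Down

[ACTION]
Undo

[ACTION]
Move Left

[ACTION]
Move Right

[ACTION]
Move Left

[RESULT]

██████████   
█        █   
█ █@ □   █   
█◎   █   █   
█  █     █   
█ □◎     █   
█        █   
██████████   
Moves: 2  0/2
             
             


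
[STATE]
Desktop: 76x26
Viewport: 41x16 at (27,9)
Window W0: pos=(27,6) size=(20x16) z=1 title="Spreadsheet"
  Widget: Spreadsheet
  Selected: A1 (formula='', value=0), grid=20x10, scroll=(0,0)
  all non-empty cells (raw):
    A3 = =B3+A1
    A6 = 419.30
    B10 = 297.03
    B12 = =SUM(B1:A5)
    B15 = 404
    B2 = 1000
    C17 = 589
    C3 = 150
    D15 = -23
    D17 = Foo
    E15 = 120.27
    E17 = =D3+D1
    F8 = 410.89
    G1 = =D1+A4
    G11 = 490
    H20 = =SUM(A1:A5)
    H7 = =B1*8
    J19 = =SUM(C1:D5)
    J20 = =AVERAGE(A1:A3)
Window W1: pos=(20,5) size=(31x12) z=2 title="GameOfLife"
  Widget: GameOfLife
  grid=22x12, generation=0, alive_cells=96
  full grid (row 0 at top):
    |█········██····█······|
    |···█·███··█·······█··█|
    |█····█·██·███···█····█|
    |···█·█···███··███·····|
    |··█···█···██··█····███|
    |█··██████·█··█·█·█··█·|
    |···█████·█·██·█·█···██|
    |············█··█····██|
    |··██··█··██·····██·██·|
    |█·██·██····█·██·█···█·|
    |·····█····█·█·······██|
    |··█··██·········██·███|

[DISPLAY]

·██·███···█····█       ┃                 
···███··███·····       ┃                 
█···██··█····███       ┃                 
███·█··█·█·█··█·       ┃                 
██·█·██·█·█···██       ┃                 
······█··█····██       ┃                 
█··██·····██·██·       ┃                 
━━━━━━━━━━━━━━━━━━━━━━━┛                 
┃  6   419.30      ┃                     
┃  7        0      ┃                     
┃  8        0      ┃                     
┃  9        0      ┃                     
┗━━━━━━━━━━━━━━━━━━┛                     
                                         
                                         
                                         


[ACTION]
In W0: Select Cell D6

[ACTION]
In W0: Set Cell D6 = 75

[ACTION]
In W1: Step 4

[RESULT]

·███············       ┃                 
··█····██·····██       ┃                 
····█··██·█··█··       ┃                 
·██·█····███████       ┃                 
█···██·····██···       ┃                 
██··············       ┃                 
██··············       ┃                 
━━━━━━━━━━━━━━━━━━━━━━━┛                 
┃  6   419.30      ┃                     
┃  7        0      ┃                     
┃  8        0      ┃                     
┃  9        0      ┃                     
┗━━━━━━━━━━━━━━━━━━┛                     
                                         
                                         
                                         


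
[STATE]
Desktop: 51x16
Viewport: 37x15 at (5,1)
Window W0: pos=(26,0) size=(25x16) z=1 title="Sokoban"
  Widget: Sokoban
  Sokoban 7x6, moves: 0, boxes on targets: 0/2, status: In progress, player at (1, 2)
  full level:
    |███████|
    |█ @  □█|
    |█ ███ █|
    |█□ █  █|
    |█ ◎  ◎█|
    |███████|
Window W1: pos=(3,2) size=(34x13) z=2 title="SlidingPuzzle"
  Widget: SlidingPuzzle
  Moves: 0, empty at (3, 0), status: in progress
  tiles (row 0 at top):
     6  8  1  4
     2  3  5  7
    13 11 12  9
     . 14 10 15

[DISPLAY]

                     ┃ Sokoban       
━━━━━━━━━━━━━━━━━━━━━━━━━━━━━━━┓─────
SlidingPuzzle                  ┃     
───────────────────────────────┨     
────┬────┬────┬────┐           ┃     
  6 │  8 │  1 │  4 │           ┃     
────┼────┼────┼────┤           ┃     
  2 │  3 │  5 │  7 │           ┃     
────┼────┼────┼────┤           ┃0/2  
 13 │ 11 │ 12 │  9 │           ┃     
────┼────┼────┼────┤           ┃     
    │ 14 │ 10 │ 15 │           ┃     
────┴────┴────┴────┘           ┃     
━━━━━━━━━━━━━━━━━━━━━━━━━━━━━━━┛     
                     ┗━━━━━━━━━━━━━━━


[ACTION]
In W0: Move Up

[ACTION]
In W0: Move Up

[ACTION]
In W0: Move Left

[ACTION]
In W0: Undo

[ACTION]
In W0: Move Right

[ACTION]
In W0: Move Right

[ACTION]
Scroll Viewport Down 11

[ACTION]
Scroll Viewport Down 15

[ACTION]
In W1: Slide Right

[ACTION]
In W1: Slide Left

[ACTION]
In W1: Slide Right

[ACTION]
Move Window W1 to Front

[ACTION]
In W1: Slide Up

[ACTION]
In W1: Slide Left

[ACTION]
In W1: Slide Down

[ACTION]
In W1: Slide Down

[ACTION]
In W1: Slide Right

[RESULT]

                     ┃ Sokoban       
━━━━━━━━━━━━━━━━━━━━━━━━━━━━━━━┓─────
SlidingPuzzle                  ┃     
───────────────────────────────┨     
────┬────┬────┬────┐           ┃     
  6 │  8 │  1 │  4 │           ┃     
────┼────┼────┼────┤           ┃     
    │  2 │  5 │  7 │           ┃     
────┼────┼────┼────┤           ┃0/2  
 13 │  3 │ 12 │  9 │           ┃     
────┼────┼────┼────┤           ┃     
 14 │ 11 │ 10 │ 15 │           ┃     
────┴────┴────┴────┘           ┃     
━━━━━━━━━━━━━━━━━━━━━━━━━━━━━━━┛     
                     ┗━━━━━━━━━━━━━━━


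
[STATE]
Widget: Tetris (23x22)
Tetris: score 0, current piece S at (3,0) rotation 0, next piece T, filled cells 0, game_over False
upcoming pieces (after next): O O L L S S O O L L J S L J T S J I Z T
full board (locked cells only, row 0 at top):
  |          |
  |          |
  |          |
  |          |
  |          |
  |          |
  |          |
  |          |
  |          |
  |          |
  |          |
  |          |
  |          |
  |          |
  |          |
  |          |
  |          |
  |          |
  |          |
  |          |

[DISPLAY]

    ░░    │Next:       
   ░░     │ ▒          
          │▒▒▒         
          │            
          │            
          │            
          │Score:      
          │0           
          │            
          │            
          │            
          │            
          │            
          │            
          │            
          │            
          │            
          │            
          │            
          │            
          │            
          │            


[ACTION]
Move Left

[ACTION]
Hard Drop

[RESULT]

    ▒     │Next:       
   ▒▒▒    │▓▓          
          │▓▓          
          │            
          │            
          │            
          │Score:      
          │0           
          │            
          │            
          │            
          │            
          │            
          │            
          │            
          │            
          │            
          │            
   ░░     │            
  ░░      │            
          │            
          │            


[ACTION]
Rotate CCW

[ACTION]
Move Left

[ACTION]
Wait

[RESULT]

          │Next:       
   ▒      │▓▓          
  ▒▒      │▓▓          
   ▒      │            
          │            
          │            
          │Score:      
          │0           
          │            
          │            
          │            
          │            
          │            
          │            
          │            
          │            
          │            
          │            
   ░░     │            
  ░░      │            
          │            
          │            


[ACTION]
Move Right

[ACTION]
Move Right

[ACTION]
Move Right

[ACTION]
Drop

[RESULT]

          │Next:       
          │▓▓          
      ▒   │▓▓          
     ▒▒   │            
      ▒   │            
          │            
          │Score:      
          │0           
          │            
          │            
          │            
          │            
          │            
          │            
          │            
          │            
          │            
          │            
   ░░     │            
  ░░      │            
          │            
          │            


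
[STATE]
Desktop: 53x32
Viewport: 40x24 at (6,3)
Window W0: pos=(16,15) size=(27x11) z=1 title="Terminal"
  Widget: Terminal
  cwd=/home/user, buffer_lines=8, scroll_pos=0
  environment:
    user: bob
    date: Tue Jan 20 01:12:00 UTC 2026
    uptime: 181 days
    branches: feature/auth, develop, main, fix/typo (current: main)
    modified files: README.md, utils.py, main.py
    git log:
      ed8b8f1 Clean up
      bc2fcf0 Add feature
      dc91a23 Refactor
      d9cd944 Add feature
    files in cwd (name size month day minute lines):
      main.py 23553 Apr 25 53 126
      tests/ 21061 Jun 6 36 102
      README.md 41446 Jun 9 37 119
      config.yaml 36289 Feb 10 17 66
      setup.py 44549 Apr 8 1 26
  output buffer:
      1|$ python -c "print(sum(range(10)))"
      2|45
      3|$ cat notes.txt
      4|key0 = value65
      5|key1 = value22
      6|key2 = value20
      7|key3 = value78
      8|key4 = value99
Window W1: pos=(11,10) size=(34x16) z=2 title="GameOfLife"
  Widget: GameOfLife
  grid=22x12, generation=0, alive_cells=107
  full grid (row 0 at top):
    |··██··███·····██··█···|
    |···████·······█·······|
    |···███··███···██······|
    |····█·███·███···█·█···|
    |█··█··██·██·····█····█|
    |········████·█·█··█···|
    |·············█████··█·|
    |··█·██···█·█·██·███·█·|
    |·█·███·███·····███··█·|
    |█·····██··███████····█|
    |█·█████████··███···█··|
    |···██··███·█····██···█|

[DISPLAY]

                                        
                                        
                                        
                                        
                                        
                                        
                                        
     ┏━━━━━━━━━━━━━━━━━━━━━━━━━━━━━━━━┓ 
     ┃ GameOfLife                     ┃ 
     ┠────────────────────────────────┨ 
     ┃Gen: 0                          ┃ 
     ┃··██··███·····██··█···          ┃ 
     ┃···████·······█·······          ┃ 
     ┃···███··███···██······          ┃ 
     ┃····█·███·███···█·█···          ┃ 
     ┃█··█··██·██·····█····█          ┃ 
     ┃········████·█·█··█···          ┃ 
     ┃·············█████··█·          ┃ 
     ┃··█·██···█·█·██·███·█·          ┃ 
     ┃·█·███·███·····███··█·          ┃ 
     ┃█·····██··███████····█          ┃ 
     ┃█·█████████··███···█··          ┃ 
     ┗━━━━━━━━━━━━━━━━━━━━━━━━━━━━━━━━┛ 
                                        


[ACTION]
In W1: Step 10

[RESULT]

                                        
                                        
                                        
                                        
                                        
                                        
                                        
     ┏━━━━━━━━━━━━━━━━━━━━━━━━━━━━━━━━┓ 
     ┃ GameOfLife                     ┃ 
     ┠────────────────────────────────┨ 
     ┃Gen: 10                         ┃ 
     ┃······················          ┃ 
     ┃······················          ┃ 
     ┃············███·······          ┃ 
     ┃············███·······          ┃ 
     ┃·······█····███·······          ┃ 
     ┃······█·█···███·······          ┃ 
     ┃·······███············          ┃ 
     ┃··█······██···········          ┃ 
     ┃·██···█████······█····          ┃ 
     ┃██·██····█······██····          ┃ 
     ┃·███·██·█······█··█···          ┃ 
     ┗━━━━━━━━━━━━━━━━━━━━━━━━━━━━━━━━┛ 
                                        


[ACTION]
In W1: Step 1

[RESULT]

                                        
                                        
                                        
                                        
                                        
                                        
                                        
     ┏━━━━━━━━━━━━━━━━━━━━━━━━━━━━━━━━┓ 
     ┃ GameOfLife                     ┃ 
     ┠────────────────────────────────┨ 
     ┃Gen: 11                         ┃ 
     ┃······················          ┃ 
     ┃·············█········          ┃ 
     ┃············█·█·······          ┃ 
     ┃···········█···█······          ┃ 
     ┃·······█···█···█······          ┃ 
     ┃······█··█··█·█·······          ┃ 
     ┃·······█··█··█········          ┃ 
     ┃·██···█···············          ┃ 
     ┃█······█········██····          ┃ 
     ┃█···█·····█·····███···          ┃ 
     ┃█····████······█··█···          ┃ 
     ┗━━━━━━━━━━━━━━━━━━━━━━━━━━━━━━━━┛ 
                                        


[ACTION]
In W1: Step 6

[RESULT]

                                        
                                        
                                        
                                        
                                        
                                        
                                        
     ┏━━━━━━━━━━━━━━━━━━━━━━━━━━━━━━━━┓ 
     ┃ GameOfLife                     ┃ 
     ┠────────────────────────────────┨ 
     ┃Gen: 17                         ┃ 
     ┃············██········          ┃ 
     ┃··········██··█·······          ┃ 
     ┃·············██·······          ┃ 
     ┃·········█···█········          ┃ 
     ┃·····█·██····█········          ┃ 
     ┃·····█·█··············          ┃ 
     ┃·······█···█··········          ┃ 
     ┃·······██·············          ┃ 
     ┃···█····█·············          ┃ 
     ┃···██·███········█····          ┃ 
     ┃················█·█···          ┃ 
     ┗━━━━━━━━━━━━━━━━━━━━━━━━━━━━━━━━┛ 
                                        


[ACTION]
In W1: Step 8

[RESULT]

                                        
                                        
                                        
                                        
                                        
                                        
                                        
     ┏━━━━━━━━━━━━━━━━━━━━━━━━━━━━━━━━┓ 
     ┃ GameOfLife                     ┃ 
     ┠────────────────────────────────┨ 
     ┃Gen: 25                         ┃ 
     ┃·············█········          ┃ 
     ┃········██·██·········          ┃ 
     ┃········█·████········          ┃ 
     ┃········██████········          ┃ 
     ┃······················          ┃ 
     ┃······················          ┃ 
     ┃······················          ┃ 
     ┃······················          ┃ 
     ┃··██····██············          ┃ 
     ┃········██············          ┃ 
     ┃······················          ┃ 
     ┗━━━━━━━━━━━━━━━━━━━━━━━━━━━━━━━━┛ 
                                        


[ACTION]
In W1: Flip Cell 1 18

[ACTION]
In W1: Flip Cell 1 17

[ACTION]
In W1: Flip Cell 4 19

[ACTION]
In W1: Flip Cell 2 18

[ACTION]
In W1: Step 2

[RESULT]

                                        
                                        
                                        
                                        
                                        
                                        
                                        
     ┏━━━━━━━━━━━━━━━━━━━━━━━━━━━━━━━━┓ 
     ┃ GameOfLife                     ┃ 
     ┠────────────────────────────────┨ 
     ┃Gen: 27                         ┃ 
     ┃······················          ┃ 
     ┃········█········██···          ┃ 
     ┃·······█·█·······██···          ┃ 
     ┃········█████·········          ┃ 
     ┃·········████·········          ┃ 
     ┃··········██··········          ┃ 
     ┃······················          ┃ 
     ┃······················          ┃ 
     ┃········██············          ┃ 
     ┃········██············          ┃ 
     ┃······················          ┃ 
     ┗━━━━━━━━━━━━━━━━━━━━━━━━━━━━━━━━┛ 
                                        
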